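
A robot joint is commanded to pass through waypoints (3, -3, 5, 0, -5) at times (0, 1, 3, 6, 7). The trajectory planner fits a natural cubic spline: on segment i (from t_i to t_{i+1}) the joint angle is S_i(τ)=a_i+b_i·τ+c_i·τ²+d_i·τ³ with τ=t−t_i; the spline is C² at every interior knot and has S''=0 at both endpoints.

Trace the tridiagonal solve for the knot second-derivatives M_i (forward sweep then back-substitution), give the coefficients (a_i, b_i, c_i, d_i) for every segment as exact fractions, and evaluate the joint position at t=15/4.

Δ: Δ0=-6, Δ1=4, Δ2=-5/3, Δ3=-5
row 1: diag=6, rhs=60; c'=1/3, d'=10
row 2: denom=10−2·1/3=28/3; d'=(-34−2·10)/(28/3)=-81/14
row 3: denom=8−3·9/28=197/28; d'=(-20−3·-81/14)/(197/28)=-74/197
back: M3=-74/197
back: M2=-81/14−9/28·-74/197=-1116/197
back: M1=10−1/3·-1116/197=2342/197
M: M0=0, M1=2342/197, M2=-1116/197, M3=-74/197, M4=0
seg 0: a=3, c=M0/2=0, d=(M1−M0)/(6·1)=1171/591, b=Δ0−h0·(2M0+M1)/6=-4717/591
seg 1: a=-3, c=M1/2=1171/197, d=(M2−M1)/(6·2)=-1729/1182, b=Δ1−h1·(2M1+M2)/6=-1204/591
seg 2: a=5, c=M2/2=-558/197, d=(M3−M2)/(6·3)=521/1773, b=Δ2−h2·(2M2+M3)/6=2474/591
seg 3: a=0, c=M3/2=-37/197, d=(M4−M3)/(6·1)=37/591, b=Δ3−h3·(2M3+M4)/6=-2881/591
t_q=15/4 → seg 2, τ=3/4; S=5+2474/591·τ+-558/197·τ²+521/1773·τ³=84099/12608

  seg 0: a=3 b=-4717/591 c=0 d=1171/591
  seg 1: a=-3 b=-1204/591 c=1171/197 d=-1729/1182
  seg 2: a=5 b=2474/591 c=-558/197 d=521/1773
  seg 3: a=0 b=-2881/591 c=-37/197 d=37/591
S(15/4) = 84099/12608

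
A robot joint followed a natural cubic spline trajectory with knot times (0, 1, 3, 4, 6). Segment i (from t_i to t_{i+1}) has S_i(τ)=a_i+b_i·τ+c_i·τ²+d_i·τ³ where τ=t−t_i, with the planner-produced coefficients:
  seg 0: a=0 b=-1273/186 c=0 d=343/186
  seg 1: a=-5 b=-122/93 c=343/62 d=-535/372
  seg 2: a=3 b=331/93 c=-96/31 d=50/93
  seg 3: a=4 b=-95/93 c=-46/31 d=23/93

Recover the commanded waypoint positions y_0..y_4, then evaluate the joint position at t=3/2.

y_0 = S_0(0) = a_0 = 0
y_1 = S_1(0) = a_1 = -5
y_2 = S_2(0) = a_2 = 3
y_3 = S_3(0) = a_3 = 4
y_4 = S_3(2) = -2
t_q=3/2 is in segment 1 (τ=1/2); S_1(τ)=-4417/992

y_0=0 y_1=-5 y_2=3 y_3=4 y_4=-2
S(3/2) = -4417/992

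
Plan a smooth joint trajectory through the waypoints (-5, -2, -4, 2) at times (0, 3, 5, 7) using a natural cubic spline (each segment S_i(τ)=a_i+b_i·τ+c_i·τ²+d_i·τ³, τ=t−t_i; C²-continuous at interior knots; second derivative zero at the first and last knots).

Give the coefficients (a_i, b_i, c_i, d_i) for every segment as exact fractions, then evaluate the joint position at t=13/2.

Δ: Δ0=1, Δ1=-1, Δ2=3
row 1: diag=10, rhs=-12; c'=1/5, d'=-6/5
row 2: denom=8−2·1/5=38/5; d'=(24−2·-6/5)/(38/5)=66/19
back: M2=66/19
back: M1=-6/5−1/5·66/19=-36/19
M: M0=0, M1=-36/19, M2=66/19, M3=0
seg 0: a=-5, c=M0/2=0, d=(M1−M0)/(6·3)=-2/19, b=Δ0−h0·(2M0+M1)/6=37/19
seg 1: a=-2, c=M1/2=-18/19, d=(M2−M1)/(6·2)=17/38, b=Δ1−h1·(2M1+M2)/6=-17/19
seg 2: a=-4, c=M2/2=33/19, d=(M3−M2)/(6·2)=-11/38, b=Δ2−h2·(2M2+M3)/6=13/19
t_q=13/2 → seg 2, τ=3/2; S=-4+13/19·τ+33/19·τ²+-11/38·τ³=-13/304

  seg 0: a=-5 b=37/19 c=0 d=-2/19
  seg 1: a=-2 b=-17/19 c=-18/19 d=17/38
  seg 2: a=-4 b=13/19 c=33/19 d=-11/38
S(13/2) = -13/304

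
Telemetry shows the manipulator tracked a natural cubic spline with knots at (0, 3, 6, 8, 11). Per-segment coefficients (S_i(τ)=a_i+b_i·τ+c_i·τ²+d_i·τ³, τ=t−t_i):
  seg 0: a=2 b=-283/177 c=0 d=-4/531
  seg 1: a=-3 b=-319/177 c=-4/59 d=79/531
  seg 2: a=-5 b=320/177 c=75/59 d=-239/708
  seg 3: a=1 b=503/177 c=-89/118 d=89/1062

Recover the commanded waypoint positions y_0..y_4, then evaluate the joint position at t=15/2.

y_0=2 y_1=-3 y_2=-5 y_3=1 y_4=5
S(15/2) = -1071/1888

y_0 = S_0(0) = a_0 = 2
y_1 = S_1(0) = a_1 = -3
y_2 = S_2(0) = a_2 = -5
y_3 = S_3(0) = a_3 = 1
y_4 = S_3(3) = 5
t_q=15/2 is in segment 2 (τ=3/2); S_2(τ)=-1071/1888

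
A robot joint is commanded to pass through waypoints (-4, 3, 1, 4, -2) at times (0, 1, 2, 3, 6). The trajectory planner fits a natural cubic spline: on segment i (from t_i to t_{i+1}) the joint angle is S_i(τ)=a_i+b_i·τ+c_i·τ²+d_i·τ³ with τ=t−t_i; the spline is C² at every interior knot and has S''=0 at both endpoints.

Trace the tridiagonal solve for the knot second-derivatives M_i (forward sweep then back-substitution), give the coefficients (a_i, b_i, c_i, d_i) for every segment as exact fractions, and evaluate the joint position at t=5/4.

  seg 0: a=-4 b=284/29 c=0 d=-81/29
  seg 1: a=3 b=41/29 c=-243/29 d=144/29
  seg 2: a=1 b=-13/29 c=189/29 d=-89/29
  seg 3: a=4 b=98/29 c=-78/29 d=26/87
S(5/4) = 1349/464

Δ: Δ0=7, Δ1=-2, Δ2=3, Δ3=-2
row 1: diag=4, rhs=-54; c'=1/4, d'=-27/2
row 2: denom=4−1·1/4=15/4; d'=(30−1·-27/2)/(15/4)=58/5
row 3: denom=8−1·4/15=116/15; d'=(-30−1·58/5)/(116/15)=-156/29
back: M3=-156/29
back: M2=58/5−4/15·-156/29=378/29
back: M1=-27/2−1/4·378/29=-486/29
M: M0=0, M1=-486/29, M2=378/29, M3=-156/29, M4=0
seg 0: a=-4, c=M0/2=0, d=(M1−M0)/(6·1)=-81/29, b=Δ0−h0·(2M0+M1)/6=284/29
seg 1: a=3, c=M1/2=-243/29, d=(M2−M1)/(6·1)=144/29, b=Δ1−h1·(2M1+M2)/6=41/29
seg 2: a=1, c=M2/2=189/29, d=(M3−M2)/(6·1)=-89/29, b=Δ2−h2·(2M2+M3)/6=-13/29
seg 3: a=4, c=M3/2=-78/29, d=(M4−M3)/(6·3)=26/87, b=Δ3−h3·(2M3+M4)/6=98/29
t_q=5/4 → seg 1, τ=1/4; S=3+41/29·τ+-243/29·τ²+144/29·τ³=1349/464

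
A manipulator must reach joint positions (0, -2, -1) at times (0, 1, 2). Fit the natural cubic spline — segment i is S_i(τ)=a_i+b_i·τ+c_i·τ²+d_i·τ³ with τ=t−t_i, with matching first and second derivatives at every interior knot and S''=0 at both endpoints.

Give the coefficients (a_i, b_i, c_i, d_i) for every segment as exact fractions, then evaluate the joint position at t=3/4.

Δ: Δ0=-2, Δ1=1
row 1: diag=4, rhs=18; c'=1/4, d'=9/2
back: M1=9/2
M: M0=0, M1=9/2, M2=0
seg 0: a=0, c=M0/2=0, d=(M1−M0)/(6·1)=3/4, b=Δ0−h0·(2M0+M1)/6=-11/4
seg 1: a=-2, c=M1/2=9/4, d=(M2−M1)/(6·1)=-3/4, b=Δ1−h1·(2M1+M2)/6=-1/2
t_q=3/4 → seg 0, τ=3/4; S=0+-11/4·τ+0·τ²+3/4·τ³=-447/256

  seg 0: a=0 b=-11/4 c=0 d=3/4
  seg 1: a=-2 b=-1/2 c=9/4 d=-3/4
S(3/4) = -447/256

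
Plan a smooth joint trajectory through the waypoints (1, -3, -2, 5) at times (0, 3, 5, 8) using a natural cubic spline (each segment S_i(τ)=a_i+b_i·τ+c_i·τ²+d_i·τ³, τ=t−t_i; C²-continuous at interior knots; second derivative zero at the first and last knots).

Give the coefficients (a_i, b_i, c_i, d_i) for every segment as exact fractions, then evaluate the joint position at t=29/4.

  seg 0: a=1 b=-43/24 c=0 d=11/216
  seg 1: a=-3 b=-5/12 c=11/24 d=0
  seg 2: a=-2 b=17/12 c=11/24 d=-11/216
S(29/4) = 1499/512

Δ: Δ0=-4/3, Δ1=1/2, Δ2=7/3
row 1: diag=10, rhs=11; c'=1/5, d'=11/10
row 2: denom=10−2·1/5=48/5; d'=(11−2·11/10)/(48/5)=11/12
back: M2=11/12
back: M1=11/10−1/5·11/12=11/12
M: M0=0, M1=11/12, M2=11/12, M3=0
seg 0: a=1, c=M0/2=0, d=(M1−M0)/(6·3)=11/216, b=Δ0−h0·(2M0+M1)/6=-43/24
seg 1: a=-3, c=M1/2=11/24, d=(M2−M1)/(6·2)=0, b=Δ1−h1·(2M1+M2)/6=-5/12
seg 2: a=-2, c=M2/2=11/24, d=(M3−M2)/(6·3)=-11/216, b=Δ2−h2·(2M2+M3)/6=17/12
t_q=29/4 → seg 2, τ=9/4; S=-2+17/12·τ+11/24·τ²+-11/216·τ³=1499/512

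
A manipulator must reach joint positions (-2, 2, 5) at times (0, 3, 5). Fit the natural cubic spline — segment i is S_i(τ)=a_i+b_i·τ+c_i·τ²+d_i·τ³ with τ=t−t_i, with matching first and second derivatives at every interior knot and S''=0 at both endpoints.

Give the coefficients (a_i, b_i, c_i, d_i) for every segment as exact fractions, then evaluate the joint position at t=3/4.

Δ: Δ0=4/3, Δ1=3/2
row 1: diag=10, rhs=1; c'=1/5, d'=1/10
back: M1=1/10
M: M0=0, M1=1/10, M2=0
seg 0: a=-2, c=M0/2=0, d=(M1−M0)/(6·3)=1/180, b=Δ0−h0·(2M0+M1)/6=77/60
seg 1: a=2, c=M1/2=1/20, d=(M2−M1)/(6·2)=-1/120, b=Δ1−h1·(2M1+M2)/6=43/30
t_q=3/4 → seg 0, τ=3/4; S=-2+77/60·τ+0·τ²+1/180·τ³=-265/256

  seg 0: a=-2 b=77/60 c=0 d=1/180
  seg 1: a=2 b=43/30 c=1/20 d=-1/120
S(3/4) = -265/256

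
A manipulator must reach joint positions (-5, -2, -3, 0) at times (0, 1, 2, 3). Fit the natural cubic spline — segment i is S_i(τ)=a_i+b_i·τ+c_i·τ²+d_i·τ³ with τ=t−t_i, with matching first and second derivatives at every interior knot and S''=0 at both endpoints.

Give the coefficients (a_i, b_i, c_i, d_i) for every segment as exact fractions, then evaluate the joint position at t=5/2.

  seg 0: a=-5 b=13/3 c=0 d=-4/3
  seg 1: a=-2 b=1/3 c=-4 d=8/3
  seg 2: a=-3 b=1/3 c=4 d=-4/3
S(5/2) = -2

Δ: Δ0=3, Δ1=-1, Δ2=3
row 1: diag=4, rhs=-24; c'=1/4, d'=-6
row 2: denom=4−1·1/4=15/4; d'=(24−1·-6)/(15/4)=8
back: M2=8
back: M1=-6−1/4·8=-8
M: M0=0, M1=-8, M2=8, M3=0
seg 0: a=-5, c=M0/2=0, d=(M1−M0)/(6·1)=-4/3, b=Δ0−h0·(2M0+M1)/6=13/3
seg 1: a=-2, c=M1/2=-4, d=(M2−M1)/(6·1)=8/3, b=Δ1−h1·(2M1+M2)/6=1/3
seg 2: a=-3, c=M2/2=4, d=(M3−M2)/(6·1)=-4/3, b=Δ2−h2·(2M2+M3)/6=1/3
t_q=5/2 → seg 2, τ=1/2; S=-3+1/3·τ+4·τ²+-4/3·τ³=-2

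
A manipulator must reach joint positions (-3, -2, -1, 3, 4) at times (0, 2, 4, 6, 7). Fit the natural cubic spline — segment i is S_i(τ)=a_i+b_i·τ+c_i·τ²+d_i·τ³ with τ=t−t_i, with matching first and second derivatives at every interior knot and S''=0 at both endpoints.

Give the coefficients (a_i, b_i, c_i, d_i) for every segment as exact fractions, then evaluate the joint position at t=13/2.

Δ: Δ0=1/2, Δ1=1/2, Δ2=2, Δ3=1
row 1: diag=8, rhs=0; c'=1/4, d'=0
row 2: denom=8−2·1/4=15/2; d'=(9−2·0)/(15/2)=6/5
row 3: denom=6−2·4/15=82/15; d'=(-6−2·6/5)/(82/15)=-63/41
back: M3=-63/41
back: M2=6/5−4/15·-63/41=66/41
back: M1=0−1/4·66/41=-33/82
M: M0=0, M1=-33/82, M2=66/41, M3=-63/41, M4=0
seg 0: a=-3, c=M0/2=0, d=(M1−M0)/(6·2)=-11/328, b=Δ0−h0·(2M0+M1)/6=26/41
seg 1: a=-2, c=M1/2=-33/164, d=(M2−M1)/(6·2)=55/328, b=Δ1−h1·(2M1+M2)/6=19/82
seg 2: a=-1, c=M2/2=33/41, d=(M3−M2)/(6·2)=-43/164, b=Δ2−h2·(2M2+M3)/6=59/41
seg 3: a=3, c=M3/2=-63/82, d=(M4−M3)/(6·1)=21/82, b=Δ3−h3·(2M3+M4)/6=62/41
t_q=13/2 → seg 3, τ=1/2; S=3+62/41·τ+-63/82·τ²+21/82·τ³=2359/656

  seg 0: a=-3 b=26/41 c=0 d=-11/328
  seg 1: a=-2 b=19/82 c=-33/164 d=55/328
  seg 2: a=-1 b=59/41 c=33/41 d=-43/164
  seg 3: a=3 b=62/41 c=-63/82 d=21/82
S(13/2) = 2359/656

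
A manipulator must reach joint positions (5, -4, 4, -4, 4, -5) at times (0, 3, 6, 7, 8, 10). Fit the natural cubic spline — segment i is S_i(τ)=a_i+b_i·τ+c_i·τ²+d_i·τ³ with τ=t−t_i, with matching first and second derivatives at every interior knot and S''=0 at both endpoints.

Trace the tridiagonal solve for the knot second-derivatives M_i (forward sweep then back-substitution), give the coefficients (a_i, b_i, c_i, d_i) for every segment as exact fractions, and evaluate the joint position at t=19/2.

  seg 0: a=5 b=-23995/3858 c=0 d=12421/34722
  seg 1: a=-4 b=6634/1929 c=12421/3858 d=-40243/34722
  seg 2: a=4 b=-32935/3858 c=-4637/643 d=29893/3858
  seg 3: a=-4 b=550/1929 c=20619/1286 d=-32093/3858
  seg 4: a=4 b=28535/3858 c=-5737/643 d=5737/3858
S(19/2) = 393/10288

Δ: Δ0=-3, Δ1=8/3, Δ2=-8, Δ3=8, Δ4=-9/2
row 1: diag=12, rhs=34; c'=1/4, d'=17/6
row 2: denom=8−3·1/4=29/4; d'=(-64−3·17/6)/(29/4)=-10
row 3: denom=4−1·4/29=112/29; d'=(96−1·-10)/(112/29)=1537/56
row 4: denom=6−1·29/112=643/112; d'=(-75−1·1537/56)/(643/112)=-11474/643
back: M4=-11474/643
back: M3=1537/56−29/112·-11474/643=20619/643
back: M2=-10−4/29·20619/643=-9274/643
back: M1=17/6−1/4·-9274/643=12421/1929
M: M0=0, M1=12421/1929, M2=-9274/643, M3=20619/643, M4=-11474/643, M5=0
seg 0: a=5, c=M0/2=0, d=(M1−M0)/(6·3)=12421/34722, b=Δ0−h0·(2M0+M1)/6=-23995/3858
seg 1: a=-4, c=M1/2=12421/3858, d=(M2−M1)/(6·3)=-40243/34722, b=Δ1−h1·(2M1+M2)/6=6634/1929
seg 2: a=4, c=M2/2=-4637/643, d=(M3−M2)/(6·1)=29893/3858, b=Δ2−h2·(2M2+M3)/6=-32935/3858
seg 3: a=-4, c=M3/2=20619/1286, d=(M4−M3)/(6·1)=-32093/3858, b=Δ3−h3·(2M3+M4)/6=550/1929
seg 4: a=4, c=M4/2=-5737/643, d=(M5−M4)/(6·2)=5737/3858, b=Δ4−h4·(2M4+M5)/6=28535/3858
t_q=19/2 → seg 4, τ=3/2; S=4+28535/3858·τ+-5737/643·τ²+5737/3858·τ³=393/10288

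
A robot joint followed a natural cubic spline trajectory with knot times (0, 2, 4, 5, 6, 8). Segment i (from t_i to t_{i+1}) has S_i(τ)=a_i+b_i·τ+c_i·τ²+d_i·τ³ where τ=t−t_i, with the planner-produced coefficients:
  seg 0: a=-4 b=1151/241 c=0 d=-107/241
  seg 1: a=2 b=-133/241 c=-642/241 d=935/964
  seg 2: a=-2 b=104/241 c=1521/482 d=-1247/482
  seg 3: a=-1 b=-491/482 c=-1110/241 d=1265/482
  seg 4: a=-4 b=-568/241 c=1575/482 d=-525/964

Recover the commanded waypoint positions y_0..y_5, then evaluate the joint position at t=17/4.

y_0 = S_0(0) = a_0 = -4
y_1 = S_1(0) = a_1 = 2
y_2 = S_2(0) = a_2 = -2
y_3 = S_3(0) = a_3 = -1
y_4 = S_4(0) = a_4 = -4
y_5 = S_4(2) = 0
t_q=17/4 is in segment 2 (τ=1/4); S_2(τ)=-53531/30848

y_0=-4 y_1=2 y_2=-2 y_3=-1 y_4=-4 y_5=0
S(17/4) = -53531/30848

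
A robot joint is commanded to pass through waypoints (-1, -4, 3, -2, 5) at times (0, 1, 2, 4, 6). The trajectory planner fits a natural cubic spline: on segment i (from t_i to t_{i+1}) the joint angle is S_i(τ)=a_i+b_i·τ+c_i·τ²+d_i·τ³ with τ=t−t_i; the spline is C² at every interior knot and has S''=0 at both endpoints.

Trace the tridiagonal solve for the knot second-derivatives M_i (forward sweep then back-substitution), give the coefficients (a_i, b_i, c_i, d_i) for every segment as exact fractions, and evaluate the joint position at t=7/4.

  seg 0: a=-1 b=-43/7 c=0 d=22/7
  seg 1: a=-4 b=23/7 c=66/7 d=-40/7
  seg 2: a=3 b=5 c=-54/7 d=111/56
  seg 3: a=-2 b=-29/14 c=117/28 d=-39/56
S(7/4) = 19/14

Δ: Δ0=-3, Δ1=7, Δ2=-5/2, Δ3=7/2
row 1: diag=4, rhs=60; c'=1/4, d'=15
row 2: denom=6−1·1/4=23/4; d'=(-57−1·15)/(23/4)=-288/23
row 3: denom=8−2·8/23=168/23; d'=(36−2·-288/23)/(168/23)=117/14
back: M3=117/14
back: M2=-288/23−8/23·117/14=-108/7
back: M1=15−1/4·-108/7=132/7
M: M0=0, M1=132/7, M2=-108/7, M3=117/14, M4=0
seg 0: a=-1, c=M0/2=0, d=(M1−M0)/(6·1)=22/7, b=Δ0−h0·(2M0+M1)/6=-43/7
seg 1: a=-4, c=M1/2=66/7, d=(M2−M1)/(6·1)=-40/7, b=Δ1−h1·(2M1+M2)/6=23/7
seg 2: a=3, c=M2/2=-54/7, d=(M3−M2)/(6·2)=111/56, b=Δ2−h2·(2M2+M3)/6=5
seg 3: a=-2, c=M3/2=117/28, d=(M4−M3)/(6·2)=-39/56, b=Δ3−h3·(2M3+M4)/6=-29/14
t_q=7/4 → seg 1, τ=3/4; S=-4+23/7·τ+66/7·τ²+-40/7·τ³=19/14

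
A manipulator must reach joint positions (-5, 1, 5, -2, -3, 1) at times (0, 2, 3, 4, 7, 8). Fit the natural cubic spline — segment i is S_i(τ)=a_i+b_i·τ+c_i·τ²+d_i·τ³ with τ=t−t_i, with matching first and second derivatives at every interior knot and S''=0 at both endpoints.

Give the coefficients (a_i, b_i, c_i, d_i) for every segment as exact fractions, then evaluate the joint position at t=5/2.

Δ: Δ0=3, Δ1=4, Δ2=-7, Δ3=-1/3, Δ4=4
row 1: diag=6, rhs=6; c'=1/6, d'=1
row 2: denom=4−1·1/6=23/6; d'=(-66−1·1)/(23/6)=-402/23
row 3: denom=8−1·6/23=178/23; d'=(40−1·-402/23)/(178/23)=661/89
row 4: denom=8−3·69/178=1217/178; d'=(26−3·661/89)/(1217/178)=662/1217
back: M4=662/1217
back: M3=661/89−69/178·662/1217=8782/1217
back: M2=-402/23−6/23·8782/1217=-23562/1217
back: M1=1−1/6·-23562/1217=5144/1217
M: M0=0, M1=5144/1217, M2=-23562/1217, M3=8782/1217, M4=662/1217, M5=0
seg 0: a=-5, c=M0/2=0, d=(M1−M0)/(6·2)=1286/3651, b=Δ0−h0·(2M0+M1)/6=5809/3651
seg 1: a=1, c=M1/2=2572/1217, d=(M2−M1)/(6·1)=-14353/3651, b=Δ1−h1·(2M1+M2)/6=21241/3651
seg 2: a=5, c=M2/2=-11781/1217, d=(M3−M2)/(6·1)=16172/3651, b=Δ2−h2·(2M2+M3)/6=-6386/3651
seg 3: a=-2, c=M3/2=4391/1217, d=(M4−M3)/(6·3)=-4060/10953, b=Δ3−h3·(2M3+M4)/6=-28556/3651
seg 4: a=-3, c=M4/2=331/1217, d=(M5−M4)/(6·1)=-331/3651, b=Δ4−h4·(2M4+M5)/6=13942/3651
t_q=5/2 → seg 1, τ=1/2; S=1+21241/3651·τ+2572/1217·τ²+-14353/3651·τ³=38417/9736

  seg 0: a=-5 b=5809/3651 c=0 d=1286/3651
  seg 1: a=1 b=21241/3651 c=2572/1217 d=-14353/3651
  seg 2: a=5 b=-6386/3651 c=-11781/1217 d=16172/3651
  seg 3: a=-2 b=-28556/3651 c=4391/1217 d=-4060/10953
  seg 4: a=-3 b=13942/3651 c=331/1217 d=-331/3651
S(5/2) = 38417/9736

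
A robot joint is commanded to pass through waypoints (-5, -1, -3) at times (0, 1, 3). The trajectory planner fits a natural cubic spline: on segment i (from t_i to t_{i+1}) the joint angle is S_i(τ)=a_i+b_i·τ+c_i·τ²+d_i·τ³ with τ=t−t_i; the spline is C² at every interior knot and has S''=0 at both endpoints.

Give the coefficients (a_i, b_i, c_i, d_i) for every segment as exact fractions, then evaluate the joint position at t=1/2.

Δ: Δ0=4, Δ1=-1
row 1: diag=6, rhs=-30; c'=1/3, d'=-5
back: M1=-5
M: M0=0, M1=-5, M2=0
seg 0: a=-5, c=M0/2=0, d=(M1−M0)/(6·1)=-5/6, b=Δ0−h0·(2M0+M1)/6=29/6
seg 1: a=-1, c=M1/2=-5/2, d=(M2−M1)/(6·2)=5/12, b=Δ1−h1·(2M1+M2)/6=7/3
t_q=1/2 → seg 0, τ=1/2; S=-5+29/6·τ+0·τ²+-5/6·τ³=-43/16

  seg 0: a=-5 b=29/6 c=0 d=-5/6
  seg 1: a=-1 b=7/3 c=-5/2 d=5/12
S(1/2) = -43/16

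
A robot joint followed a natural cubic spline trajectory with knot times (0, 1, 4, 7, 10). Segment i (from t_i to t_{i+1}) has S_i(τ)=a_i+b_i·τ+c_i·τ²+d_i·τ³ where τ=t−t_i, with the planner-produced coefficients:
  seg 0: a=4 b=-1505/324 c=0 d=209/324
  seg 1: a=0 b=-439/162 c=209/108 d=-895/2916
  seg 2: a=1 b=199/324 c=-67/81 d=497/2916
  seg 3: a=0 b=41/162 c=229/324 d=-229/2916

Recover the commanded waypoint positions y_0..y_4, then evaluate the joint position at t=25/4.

y_0=4 y_1=0 y_2=1 y_3=0 y_4=5
S(25/4) = 313/2304

y_0 = S_0(0) = a_0 = 4
y_1 = S_1(0) = a_1 = 0
y_2 = S_2(0) = a_2 = 1
y_3 = S_3(0) = a_3 = 0
y_4 = S_3(3) = 5
t_q=25/4 is in segment 2 (τ=9/4); S_2(τ)=313/2304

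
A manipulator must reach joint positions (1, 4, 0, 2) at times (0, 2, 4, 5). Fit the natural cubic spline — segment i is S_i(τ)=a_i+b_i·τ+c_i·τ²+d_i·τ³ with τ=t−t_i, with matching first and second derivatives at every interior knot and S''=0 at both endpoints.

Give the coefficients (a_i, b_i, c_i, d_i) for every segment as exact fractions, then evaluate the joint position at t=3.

  seg 0: a=1 b=31/11 c=0 d=-29/88
  seg 1: a=4 b=-25/22 c=-87/44 d=17/22
  seg 2: a=0 b=5/22 c=117/44 d=-39/44
S(3) = 73/44

Δ: Δ0=3/2, Δ1=-2, Δ2=2
row 1: diag=8, rhs=-21; c'=1/4, d'=-21/8
row 2: denom=6−2·1/4=11/2; d'=(24−2·-21/8)/(11/2)=117/22
back: M2=117/22
back: M1=-21/8−1/4·117/22=-87/22
M: M0=0, M1=-87/22, M2=117/22, M3=0
seg 0: a=1, c=M0/2=0, d=(M1−M0)/(6·2)=-29/88, b=Δ0−h0·(2M0+M1)/6=31/11
seg 1: a=4, c=M1/2=-87/44, d=(M2−M1)/(6·2)=17/22, b=Δ1−h1·(2M1+M2)/6=-25/22
seg 2: a=0, c=M2/2=117/44, d=(M3−M2)/(6·1)=-39/44, b=Δ2−h2·(2M2+M3)/6=5/22
t_q=3 → seg 1, τ=1; S=4+-25/22·τ+-87/44·τ²+17/22·τ³=73/44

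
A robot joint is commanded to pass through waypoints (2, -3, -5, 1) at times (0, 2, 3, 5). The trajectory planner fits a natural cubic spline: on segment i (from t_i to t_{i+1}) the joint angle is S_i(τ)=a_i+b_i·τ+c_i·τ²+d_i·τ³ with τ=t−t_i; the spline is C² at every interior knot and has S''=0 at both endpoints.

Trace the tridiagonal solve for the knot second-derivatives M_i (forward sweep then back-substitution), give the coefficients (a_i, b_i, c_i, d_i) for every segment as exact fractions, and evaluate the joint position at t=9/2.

  seg 0: a=2 b=-167/70 c=0 d=-1/35
  seg 1: a=-3 b=-191/70 c=-6/35 d=9/10
  seg 2: a=-5 b=-13/35 c=177/70 d=-59/140
S(9/2) = -289/224

Δ: Δ0=-5/2, Δ1=-2, Δ2=3
row 1: diag=6, rhs=3; c'=1/6, d'=1/2
row 2: denom=6−1·1/6=35/6; d'=(30−1·1/2)/(35/6)=177/35
back: M2=177/35
back: M1=1/2−1/6·177/35=-12/35
M: M0=0, M1=-12/35, M2=177/35, M3=0
seg 0: a=2, c=M0/2=0, d=(M1−M0)/(6·2)=-1/35, b=Δ0−h0·(2M0+M1)/6=-167/70
seg 1: a=-3, c=M1/2=-6/35, d=(M2−M1)/(6·1)=9/10, b=Δ1−h1·(2M1+M2)/6=-191/70
seg 2: a=-5, c=M2/2=177/70, d=(M3−M2)/(6·2)=-59/140, b=Δ2−h2·(2M2+M3)/6=-13/35
t_q=9/2 → seg 2, τ=3/2; S=-5+-13/35·τ+177/70·τ²+-59/140·τ³=-289/224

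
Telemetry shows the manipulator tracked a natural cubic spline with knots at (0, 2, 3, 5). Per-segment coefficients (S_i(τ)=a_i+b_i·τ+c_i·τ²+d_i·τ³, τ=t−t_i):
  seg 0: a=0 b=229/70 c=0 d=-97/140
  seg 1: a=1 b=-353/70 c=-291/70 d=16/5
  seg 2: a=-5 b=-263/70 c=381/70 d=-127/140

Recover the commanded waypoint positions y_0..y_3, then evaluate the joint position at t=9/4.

y_0=0 y_1=1 y_2=-5 y_3=2
S(9/4) = -527/1120

y_0 = S_0(0) = a_0 = 0
y_1 = S_1(0) = a_1 = 1
y_2 = S_2(0) = a_2 = -5
y_3 = S_2(2) = 2
t_q=9/4 is in segment 1 (τ=1/4); S_1(τ)=-527/1120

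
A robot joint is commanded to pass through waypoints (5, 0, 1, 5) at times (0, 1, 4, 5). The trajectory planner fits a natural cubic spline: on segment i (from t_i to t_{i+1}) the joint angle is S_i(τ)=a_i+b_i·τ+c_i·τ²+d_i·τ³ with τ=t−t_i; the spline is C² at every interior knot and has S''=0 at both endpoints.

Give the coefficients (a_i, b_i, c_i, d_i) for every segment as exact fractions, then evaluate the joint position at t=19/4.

Δ: Δ0=-5, Δ1=1/3, Δ2=4
row 1: diag=8, rhs=32; c'=3/8, d'=4
row 2: denom=8−3·3/8=55/8; d'=(22−3·4)/(55/8)=16/11
back: M2=16/11
back: M1=4−3/8·16/11=38/11
M: M0=0, M1=38/11, M2=16/11, M3=0
seg 0: a=5, c=M0/2=0, d=(M1−M0)/(6·1)=19/33, b=Δ0−h0·(2M0+M1)/6=-184/33
seg 1: a=0, c=M1/2=19/11, d=(M2−M1)/(6·3)=-1/9, b=Δ1−h1·(2M1+M2)/6=-127/33
seg 2: a=1, c=M2/2=8/11, d=(M3−M2)/(6·1)=-8/33, b=Δ2−h2·(2M2+M3)/6=116/33
t_q=19/4 → seg 2, τ=3/4; S=1+116/33·τ+8/11·τ²+-8/33·τ³=347/88

  seg 0: a=5 b=-184/33 c=0 d=19/33
  seg 1: a=0 b=-127/33 c=19/11 d=-1/9
  seg 2: a=1 b=116/33 c=8/11 d=-8/33
S(19/4) = 347/88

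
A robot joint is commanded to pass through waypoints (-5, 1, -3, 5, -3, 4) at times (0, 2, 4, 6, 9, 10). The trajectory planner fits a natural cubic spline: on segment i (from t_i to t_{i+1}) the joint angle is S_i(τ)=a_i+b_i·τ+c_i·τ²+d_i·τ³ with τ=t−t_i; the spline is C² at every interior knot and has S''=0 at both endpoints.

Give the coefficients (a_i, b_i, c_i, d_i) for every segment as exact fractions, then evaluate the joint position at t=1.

Δ: Δ0=3, Δ1=-2, Δ2=4, Δ3=-8/3, Δ4=7
row 1: diag=8, rhs=-30; c'=1/4, d'=-15/4
row 2: denom=8−2·1/4=15/2; d'=(36−2·-15/4)/(15/2)=29/5
row 3: denom=10−2·4/15=142/15; d'=(-40−2·29/5)/(142/15)=-387/71
row 4: denom=8−3·45/142=1001/142; d'=(58−3·-387/71)/(1001/142)=10558/1001
back: M4=10558/1001
back: M3=-387/71−45/142·10558/1001=-8802/1001
back: M2=29/5−4/15·-8802/1001=8153/1001
back: M1=-15/4−1/4·8153/1001=-5792/1001
M: M0=0, M1=-5792/1001, M2=8153/1001, M3=-8802/1001, M4=10558/1001, M5=0
seg 0: a=-5, c=M0/2=0, d=(M1−M0)/(6·2)=-1448/3003, b=Δ0−h0·(2M0+M1)/6=14801/3003
seg 1: a=1, c=M1/2=-2896/1001, d=(M2−M1)/(6·2)=13945/12012, b=Δ1−h1·(2M1+M2)/6=-2575/3003
seg 2: a=-3, c=M2/2=8153/2002, d=(M3−M2)/(6·2)=-16955/12012, b=Δ2−h2·(2M2+M3)/6=644/429
seg 3: a=5, c=M3/2=-4401/1001, d=(M4−M3)/(6·3)=880/819, b=Δ3−h3·(2M3+M4)/6=197/231
seg 4: a=-3, c=M4/2=5279/1001, d=(M5−M4)/(6·1)=-5279/3003, b=Δ4−h4·(2M4+M5)/6=10463/3003
t_q=1 → seg 0, τ=1; S=-5+14801/3003·τ+0·τ²+-1448/3003·τ³=-554/1001

  seg 0: a=-5 b=14801/3003 c=0 d=-1448/3003
  seg 1: a=1 b=-2575/3003 c=-2896/1001 d=13945/12012
  seg 2: a=-3 b=644/429 c=8153/2002 d=-16955/12012
  seg 3: a=5 b=197/231 c=-4401/1001 d=880/819
  seg 4: a=-3 b=10463/3003 c=5279/1001 d=-5279/3003
S(1) = -554/1001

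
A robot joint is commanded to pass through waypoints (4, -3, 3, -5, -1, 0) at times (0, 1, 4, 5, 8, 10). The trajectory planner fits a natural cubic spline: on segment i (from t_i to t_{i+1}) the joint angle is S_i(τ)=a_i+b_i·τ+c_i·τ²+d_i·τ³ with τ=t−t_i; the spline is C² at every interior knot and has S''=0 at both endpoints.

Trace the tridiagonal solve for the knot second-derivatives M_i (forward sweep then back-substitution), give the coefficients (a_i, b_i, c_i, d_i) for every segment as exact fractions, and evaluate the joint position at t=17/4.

  seg 0: a=4 b=-68429/7650 c=0 d=14879/7650
  seg 1: a=-3 b=-11896/3825 c=14879/2550 d=-94819/68850
  seg 2: a=3 b=-40427/7650 c=-25091/3825 d=9803/2550
  seg 3: a=-5 b=-1546/225 c=7609/1530 d=-51371/68850
  seg 4: a=-1 b=21593/7650 c=-2221/1275 d=2221/7650
S(17/4) = 216883/163200

Δ: Δ0=-7, Δ1=2, Δ2=-8, Δ3=4/3, Δ4=1/2
row 1: diag=8, rhs=54; c'=3/8, d'=27/4
row 2: denom=8−3·3/8=55/8; d'=(-60−3·27/4)/(55/8)=-642/55
row 3: denom=8−1·8/55=432/55; d'=(56−1·-642/55)/(432/55)=1861/216
row 4: denom=10−3·55/144=425/48; d'=(-5−3·1861/216)/(425/48)=-4442/1275
back: M4=-4442/1275
back: M3=1861/216−55/144·-4442/1275=7609/765
back: M2=-642/55−8/55·7609/765=-50182/3825
back: M1=27/4−3/8·-50182/3825=14879/1275
M: M0=0, M1=14879/1275, M2=-50182/3825, M3=7609/765, M4=-4442/1275, M5=0
seg 0: a=4, c=M0/2=0, d=(M1−M0)/(6·1)=14879/7650, b=Δ0−h0·(2M0+M1)/6=-68429/7650
seg 1: a=-3, c=M1/2=14879/2550, d=(M2−M1)/(6·3)=-94819/68850, b=Δ1−h1·(2M1+M2)/6=-11896/3825
seg 2: a=3, c=M2/2=-25091/3825, d=(M3−M2)/(6·1)=9803/2550, b=Δ2−h2·(2M2+M3)/6=-40427/7650
seg 3: a=-5, c=M3/2=7609/1530, d=(M4−M3)/(6·3)=-51371/68850, b=Δ3−h3·(2M3+M4)/6=-1546/225
seg 4: a=-1, c=M4/2=-2221/1275, d=(M5−M4)/(6·2)=2221/7650, b=Δ4−h4·(2M4+M5)/6=21593/7650
t_q=17/4 → seg 2, τ=1/4; S=3+-40427/7650·τ+-25091/3825·τ²+9803/2550·τ³=216883/163200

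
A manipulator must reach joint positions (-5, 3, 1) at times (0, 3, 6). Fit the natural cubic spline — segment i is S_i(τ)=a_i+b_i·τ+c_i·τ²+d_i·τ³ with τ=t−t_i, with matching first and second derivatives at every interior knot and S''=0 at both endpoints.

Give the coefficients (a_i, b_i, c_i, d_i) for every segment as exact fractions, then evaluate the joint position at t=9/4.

Δ: Δ0=8/3, Δ1=-2/3
row 1: diag=12, rhs=-20; c'=1/4, d'=-5/3
back: M1=-5/3
M: M0=0, M1=-5/3, M2=0
seg 0: a=-5, c=M0/2=0, d=(M1−M0)/(6·3)=-5/54, b=Δ0−h0·(2M0+M1)/6=7/2
seg 1: a=3, c=M1/2=-5/6, d=(M2−M1)/(6·3)=5/54, b=Δ1−h1·(2M1+M2)/6=1
t_q=9/4 → seg 0, τ=9/4; S=-5+7/2·τ+0·τ²+-5/54·τ³=233/128

  seg 0: a=-5 b=7/2 c=0 d=-5/54
  seg 1: a=3 b=1 c=-5/6 d=5/54
S(9/4) = 233/128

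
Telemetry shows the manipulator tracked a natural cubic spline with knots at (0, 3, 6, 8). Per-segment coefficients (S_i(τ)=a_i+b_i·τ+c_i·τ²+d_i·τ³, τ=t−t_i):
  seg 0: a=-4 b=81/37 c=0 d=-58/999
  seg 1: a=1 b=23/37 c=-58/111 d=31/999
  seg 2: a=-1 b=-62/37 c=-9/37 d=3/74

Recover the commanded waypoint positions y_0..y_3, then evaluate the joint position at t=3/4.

y_0=-4 y_1=1 y_2=-1 y_3=-5
S(3/4) = -2821/1184

y_0 = S_0(0) = a_0 = -4
y_1 = S_1(0) = a_1 = 1
y_2 = S_2(0) = a_2 = -1
y_3 = S_2(2) = -5
t_q=3/4 is in segment 0 (τ=3/4); S_0(τ)=-2821/1184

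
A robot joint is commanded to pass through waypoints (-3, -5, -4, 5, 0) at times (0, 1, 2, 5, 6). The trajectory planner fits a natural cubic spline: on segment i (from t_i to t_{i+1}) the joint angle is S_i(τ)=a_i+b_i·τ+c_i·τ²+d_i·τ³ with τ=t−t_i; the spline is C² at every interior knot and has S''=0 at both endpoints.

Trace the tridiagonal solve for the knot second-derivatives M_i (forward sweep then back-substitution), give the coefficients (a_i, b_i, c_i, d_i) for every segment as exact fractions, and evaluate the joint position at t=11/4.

Δ: Δ0=-2, Δ1=1, Δ2=3, Δ3=-5
row 1: diag=4, rhs=18; c'=1/4, d'=9/2
row 2: denom=8−1·1/4=31/4; d'=(12−1·9/2)/(31/4)=30/31
row 3: denom=8−3·12/31=212/31; d'=(-48−3·30/31)/(212/31)=-789/106
back: M3=-789/106
back: M2=30/31−12/31·-789/106=204/53
back: M1=9/2−1/4·204/53=375/106
M: M0=0, M1=375/106, M2=204/53, M3=-789/106, M4=0
seg 0: a=-3, c=M0/2=0, d=(M1−M0)/(6·1)=125/212, b=Δ0−h0·(2M0+M1)/6=-549/212
seg 1: a=-5, c=M1/2=375/212, d=(M2−M1)/(6·1)=11/212, b=Δ1−h1·(2M1+M2)/6=-87/106
seg 2: a=-4, c=M2/2=102/53, d=(M3−M2)/(6·3)=-133/212, b=Δ2−h2·(2M2+M3)/6=609/212
seg 3: a=5, c=M3/2=-789/212, d=(M4−M3)/(6·1)=263/212, b=Δ3−h3·(2M3+M4)/6=-267/106
t_q=11/4 → seg 2, τ=3/4; S=-4+609/212·τ+102/53·τ²+-133/212·τ³=-13943/13568

  seg 0: a=-3 b=-549/212 c=0 d=125/212
  seg 1: a=-5 b=-87/106 c=375/212 d=11/212
  seg 2: a=-4 b=609/212 c=102/53 d=-133/212
  seg 3: a=5 b=-267/106 c=-789/212 d=263/212
S(11/4) = -13943/13568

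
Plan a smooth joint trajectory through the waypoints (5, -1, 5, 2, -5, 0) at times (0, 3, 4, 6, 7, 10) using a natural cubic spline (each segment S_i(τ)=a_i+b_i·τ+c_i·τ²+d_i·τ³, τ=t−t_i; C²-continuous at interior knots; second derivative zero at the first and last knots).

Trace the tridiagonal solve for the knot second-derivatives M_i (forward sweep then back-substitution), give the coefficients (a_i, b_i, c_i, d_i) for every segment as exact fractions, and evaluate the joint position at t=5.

  seg 0: a=5 b=-21295/3906 c=0 d=13483/35154
  seg 1: a=-1 b=9577/1953 c=13483/3906 d=-3067/1302
  seg 2: a=5 b=18517/3906 c=-7060/1953 d=23/93
  seg 3: a=2 b=-26371/3906 c=-4162/1953 d=817/434
  seg 4: a=-5 b=-10480/1953 c=13735/3906 d=-13735/35154
S(5) = 803/126

Δ: Δ0=-2, Δ1=6, Δ2=-3/2, Δ3=-7, Δ4=5/3
row 1: diag=8, rhs=48; c'=1/8, d'=6
row 2: denom=6−1·1/8=47/8; d'=(-45−1·6)/(47/8)=-408/47
row 3: denom=6−2·16/47=250/47; d'=(-33−2·-408/47)/(250/47)=-147/50
row 4: denom=8−1·47/250=1953/250; d'=(52−1·-147/50)/(1953/250)=13735/1953
back: M4=13735/1953
back: M3=-147/50−47/250·13735/1953=-8324/1953
back: M2=-408/47−16/47·-8324/1953=-14120/1953
back: M1=6−1/8·-14120/1953=13483/1953
M: M0=0, M1=13483/1953, M2=-14120/1953, M3=-8324/1953, M4=13735/1953, M5=0
seg 0: a=5, c=M0/2=0, d=(M1−M0)/(6·3)=13483/35154, b=Δ0−h0·(2M0+M1)/6=-21295/3906
seg 1: a=-1, c=M1/2=13483/3906, d=(M2−M1)/(6·1)=-3067/1302, b=Δ1−h1·(2M1+M2)/6=9577/1953
seg 2: a=5, c=M2/2=-7060/1953, d=(M3−M2)/(6·2)=23/93, b=Δ2−h2·(2M2+M3)/6=18517/3906
seg 3: a=2, c=M3/2=-4162/1953, d=(M4−M3)/(6·1)=817/434, b=Δ3−h3·(2M3+M4)/6=-26371/3906
seg 4: a=-5, c=M4/2=13735/3906, d=(M5−M4)/(6·3)=-13735/35154, b=Δ4−h4·(2M4+M5)/6=-10480/1953
t_q=5 → seg 2, τ=1; S=5+18517/3906·τ+-7060/1953·τ²+23/93·τ³=803/126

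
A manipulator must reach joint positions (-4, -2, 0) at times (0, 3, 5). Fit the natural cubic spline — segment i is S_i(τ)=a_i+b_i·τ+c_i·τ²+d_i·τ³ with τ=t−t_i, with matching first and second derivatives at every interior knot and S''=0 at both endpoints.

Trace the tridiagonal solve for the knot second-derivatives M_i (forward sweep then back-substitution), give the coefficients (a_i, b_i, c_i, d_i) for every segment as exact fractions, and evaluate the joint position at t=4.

Δ: Δ0=2/3, Δ1=1
row 1: diag=10, rhs=2; c'=1/5, d'=1/5
back: M1=1/5
M: M0=0, M1=1/5, M2=0
seg 0: a=-4, c=M0/2=0, d=(M1−M0)/(6·3)=1/90, b=Δ0−h0·(2M0+M1)/6=17/30
seg 1: a=-2, c=M1/2=1/10, d=(M2−M1)/(6·2)=-1/60, b=Δ1−h1·(2M1+M2)/6=13/15
t_q=4 → seg 1, τ=1; S=-2+13/15·τ+1/10·τ²+-1/60·τ³=-21/20

  seg 0: a=-4 b=17/30 c=0 d=1/90
  seg 1: a=-2 b=13/15 c=1/10 d=-1/60
S(4) = -21/20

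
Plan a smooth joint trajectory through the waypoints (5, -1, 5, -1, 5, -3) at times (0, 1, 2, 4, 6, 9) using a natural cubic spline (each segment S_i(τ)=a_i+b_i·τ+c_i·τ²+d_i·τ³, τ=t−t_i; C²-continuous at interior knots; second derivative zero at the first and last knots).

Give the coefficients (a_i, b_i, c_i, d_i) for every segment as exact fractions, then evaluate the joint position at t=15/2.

  seg 0: a=5 b=-11510/1191 c=0 d=4364/1191
  seg 1: a=-1 b=1582/1191 c=4364/397 d=-7528/1191
  seg 2: a=5 b=5182/1191 c=-3164/397 d=10229/4764
  seg 3: a=-1 b=-2099/1191 c=3901/794 d=-6031/4764
  seg 4: a=5 b=3214/1191 c=-1065/397 d=355/1191
S(15/2) = 12761/3176

Δ: Δ0=-6, Δ1=6, Δ2=-3, Δ3=3, Δ4=-8/3
row 1: diag=4, rhs=72; c'=1/4, d'=18
row 2: denom=6−1·1/4=23/4; d'=(-54−1·18)/(23/4)=-288/23
row 3: denom=8−2·8/23=168/23; d'=(36−2·-288/23)/(168/23)=117/14
row 4: denom=10−2·23/84=397/42; d'=(-34−2·117/14)/(397/42)=-2130/397
back: M4=-2130/397
back: M3=117/14−23/84·-2130/397=3901/397
back: M2=-288/23−8/23·3901/397=-6328/397
back: M1=18−1/4·-6328/397=8728/397
M: M0=0, M1=8728/397, M2=-6328/397, M3=3901/397, M4=-2130/397, M5=0
seg 0: a=5, c=M0/2=0, d=(M1−M0)/(6·1)=4364/1191, b=Δ0−h0·(2M0+M1)/6=-11510/1191
seg 1: a=-1, c=M1/2=4364/397, d=(M2−M1)/(6·1)=-7528/1191, b=Δ1−h1·(2M1+M2)/6=1582/1191
seg 2: a=5, c=M2/2=-3164/397, d=(M3−M2)/(6·2)=10229/4764, b=Δ2−h2·(2M2+M3)/6=5182/1191
seg 3: a=-1, c=M3/2=3901/794, d=(M4−M3)/(6·2)=-6031/4764, b=Δ3−h3·(2M3+M4)/6=-2099/1191
seg 4: a=5, c=M4/2=-1065/397, d=(M5−M4)/(6·3)=355/1191, b=Δ4−h4·(2M4+M5)/6=3214/1191
t_q=15/2 → seg 4, τ=3/2; S=5+3214/1191·τ+-1065/397·τ²+355/1191·τ³=12761/3176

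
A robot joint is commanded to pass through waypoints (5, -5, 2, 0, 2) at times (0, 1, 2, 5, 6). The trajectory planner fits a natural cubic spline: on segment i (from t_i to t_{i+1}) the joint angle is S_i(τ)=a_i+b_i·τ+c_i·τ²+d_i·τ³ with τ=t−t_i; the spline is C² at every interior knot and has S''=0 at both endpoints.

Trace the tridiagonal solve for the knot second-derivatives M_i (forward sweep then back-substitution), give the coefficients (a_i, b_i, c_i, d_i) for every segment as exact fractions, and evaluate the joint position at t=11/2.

  seg 0: a=5 b=-9373/636 c=0 d=3013/636
  seg 1: a=-5 b=-167/318 c=3013/212 d=-4253/636
  seg 2: a=2 b=4985/636 c=-310/53 d=213/212
  seg 3: a=0 b=-41/318 c=677/212 d=-677/636
S(11/2) = 1019/1696

Δ: Δ0=-10, Δ1=7, Δ2=-2/3, Δ3=2
row 1: diag=4, rhs=102; c'=1/4, d'=51/2
row 2: denom=8−1·1/4=31/4; d'=(-46−1·51/2)/(31/4)=-286/31
row 3: denom=8−3·12/31=212/31; d'=(16−3·-286/31)/(212/31)=677/106
back: M3=677/106
back: M2=-286/31−12/31·677/106=-620/53
back: M1=51/2−1/4·-620/53=3013/106
M: M0=0, M1=3013/106, M2=-620/53, M3=677/106, M4=0
seg 0: a=5, c=M0/2=0, d=(M1−M0)/(6·1)=3013/636, b=Δ0−h0·(2M0+M1)/6=-9373/636
seg 1: a=-5, c=M1/2=3013/212, d=(M2−M1)/(6·1)=-4253/636, b=Δ1−h1·(2M1+M2)/6=-167/318
seg 2: a=2, c=M2/2=-310/53, d=(M3−M2)/(6·3)=213/212, b=Δ2−h2·(2M2+M3)/6=4985/636
seg 3: a=0, c=M3/2=677/212, d=(M4−M3)/(6·1)=-677/636, b=Δ3−h3·(2M3+M4)/6=-41/318
t_q=11/2 → seg 3, τ=1/2; S=0+-41/318·τ+677/212·τ²+-677/636·τ³=1019/1696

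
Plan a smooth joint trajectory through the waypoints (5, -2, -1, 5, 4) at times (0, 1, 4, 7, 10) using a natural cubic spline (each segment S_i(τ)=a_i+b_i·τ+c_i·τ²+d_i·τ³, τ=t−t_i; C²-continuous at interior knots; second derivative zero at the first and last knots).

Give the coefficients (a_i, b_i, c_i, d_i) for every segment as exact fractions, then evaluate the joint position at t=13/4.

  seg 0: a=5 b=-857/108 c=0 d=101/108
  seg 1: a=-2 b=-277/54 c=101/36 d=-319/972
  seg 2: a=-1 b=307/108 c=-4/27 d=-43/972
  seg 3: a=5 b=41/54 c=-59/108 d=59/972
S(13/4) = -2363/768

Δ: Δ0=-7, Δ1=1/3, Δ2=2, Δ3=-1/3
row 1: diag=8, rhs=44; c'=3/8, d'=11/2
row 2: denom=12−3·3/8=87/8; d'=(10−3·11/2)/(87/8)=-52/87
row 3: denom=12−3·8/29=324/29; d'=(-14−3·-52/87)/(324/29)=-59/54
back: M3=-59/54
back: M2=-52/87−8/29·-59/54=-8/27
back: M1=11/2−3/8·-8/27=101/18
M: M0=0, M1=101/18, M2=-8/27, M3=-59/54, M4=0
seg 0: a=5, c=M0/2=0, d=(M1−M0)/(6·1)=101/108, b=Δ0−h0·(2M0+M1)/6=-857/108
seg 1: a=-2, c=M1/2=101/36, d=(M2−M1)/(6·3)=-319/972, b=Δ1−h1·(2M1+M2)/6=-277/54
seg 2: a=-1, c=M2/2=-4/27, d=(M3−M2)/(6·3)=-43/972, b=Δ2−h2·(2M2+M3)/6=307/108
seg 3: a=5, c=M3/2=-59/108, d=(M4−M3)/(6·3)=59/972, b=Δ3−h3·(2M3+M4)/6=41/54
t_q=13/4 → seg 1, τ=9/4; S=-2+-277/54·τ+101/36·τ²+-319/972·τ³=-2363/768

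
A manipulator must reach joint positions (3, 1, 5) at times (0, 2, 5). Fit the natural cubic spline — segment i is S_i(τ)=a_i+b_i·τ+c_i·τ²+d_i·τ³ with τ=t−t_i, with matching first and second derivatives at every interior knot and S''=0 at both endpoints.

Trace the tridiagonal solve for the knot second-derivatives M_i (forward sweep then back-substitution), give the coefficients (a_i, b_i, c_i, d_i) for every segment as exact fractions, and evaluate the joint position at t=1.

  seg 0: a=3 b=-22/15 c=0 d=7/60
  seg 1: a=1 b=-1/15 c=7/10 d=-7/90
S(1) = 33/20

Δ: Δ0=-1, Δ1=4/3
row 1: diag=10, rhs=14; c'=3/10, d'=7/5
back: M1=7/5
M: M0=0, M1=7/5, M2=0
seg 0: a=3, c=M0/2=0, d=(M1−M0)/(6·2)=7/60, b=Δ0−h0·(2M0+M1)/6=-22/15
seg 1: a=1, c=M1/2=7/10, d=(M2−M1)/(6·3)=-7/90, b=Δ1−h1·(2M1+M2)/6=-1/15
t_q=1 → seg 0, τ=1; S=3+-22/15·τ+0·τ²+7/60·τ³=33/20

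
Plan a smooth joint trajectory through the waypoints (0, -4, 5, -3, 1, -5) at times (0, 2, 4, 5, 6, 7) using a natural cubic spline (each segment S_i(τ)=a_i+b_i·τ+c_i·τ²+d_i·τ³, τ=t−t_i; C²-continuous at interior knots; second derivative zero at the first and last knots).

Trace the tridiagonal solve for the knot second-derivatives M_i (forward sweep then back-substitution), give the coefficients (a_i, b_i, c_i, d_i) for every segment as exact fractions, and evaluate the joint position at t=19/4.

  seg 0: a=0 b=-839/157 c=0 d=525/628
  seg 1: a=-4 b=736/157 c=1575/314 d=-3209/1256
  seg 2: a=5 b=-1855/314 c=-6477/628 d=5163/628
  seg 3: a=-3 b=-1175/628 c=2253/157 d=-5325/628
  seg 4: a=1 b=437/314 c=-6963/628 d=2321/628
S(19/4) = -70891/40192

Δ: Δ0=-2, Δ1=9/2, Δ2=-8, Δ3=4, Δ4=-6
row 1: diag=8, rhs=39; c'=1/4, d'=39/8
row 2: denom=6−2·1/4=11/2; d'=(-75−2·39/8)/(11/2)=-339/22
row 3: denom=4−1·2/11=42/11; d'=(72−1·-339/22)/(42/11)=641/28
row 4: denom=4−1·11/42=157/42; d'=(-60−1·641/28)/(157/42)=-6963/314
back: M4=-6963/314
back: M3=641/28−11/42·-6963/314=4506/157
back: M2=-339/22−2/11·4506/157=-6477/314
back: M1=39/8−1/4·-6477/314=1575/157
M: M0=0, M1=1575/157, M2=-6477/314, M3=4506/157, M4=-6963/314, M5=0
seg 0: a=0, c=M0/2=0, d=(M1−M0)/(6·2)=525/628, b=Δ0−h0·(2M0+M1)/6=-839/157
seg 1: a=-4, c=M1/2=1575/314, d=(M2−M1)/(6·2)=-3209/1256, b=Δ1−h1·(2M1+M2)/6=736/157
seg 2: a=5, c=M2/2=-6477/628, d=(M3−M2)/(6·1)=5163/628, b=Δ2−h2·(2M2+M3)/6=-1855/314
seg 3: a=-3, c=M3/2=2253/157, d=(M4−M3)/(6·1)=-5325/628, b=Δ3−h3·(2M3+M4)/6=-1175/628
seg 4: a=1, c=M4/2=-6963/628, d=(M5−M4)/(6·1)=2321/628, b=Δ4−h4·(2M4+M5)/6=437/314
t_q=19/4 → seg 2, τ=3/4; S=5+-1855/314·τ+-6477/628·τ²+5163/628·τ³=-70891/40192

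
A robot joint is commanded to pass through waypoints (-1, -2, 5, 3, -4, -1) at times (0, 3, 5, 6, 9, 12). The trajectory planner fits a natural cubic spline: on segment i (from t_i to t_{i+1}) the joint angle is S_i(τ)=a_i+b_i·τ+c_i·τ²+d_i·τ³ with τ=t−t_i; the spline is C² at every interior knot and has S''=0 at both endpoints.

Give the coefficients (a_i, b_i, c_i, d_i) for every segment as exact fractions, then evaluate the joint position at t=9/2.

Δ: Δ0=-1/3, Δ1=7/2, Δ2=-2, Δ3=-7/3, Δ4=1
row 1: diag=10, rhs=23; c'=1/5, d'=23/10
row 2: denom=6−2·1/5=28/5; d'=(-33−2·23/10)/(28/5)=-47/7
row 3: denom=8−1·5/28=219/28; d'=(-2−1·-47/7)/(219/28)=44/73
row 4: denom=12−3·28/73=792/73; d'=(20−3·44/73)/(792/73)=166/99
back: M4=166/99
back: M3=44/73−28/73·166/99=-4/99
back: M2=-47/7−5/28·-4/99=-664/99
back: M1=23/10−1/5·-664/99=721/198
M: M0=0, M1=721/198, M2=-664/99, M3=-4/99, M4=166/99, M5=0
seg 0: a=-1, c=M0/2=0, d=(M1−M0)/(6·3)=721/3564, b=Δ0−h0·(2M0+M1)/6=-853/396
seg 1: a=-2, c=M1/2=721/396, d=(M2−M1)/(6·2)=-683/792, b=Δ1−h1·(2M1+M2)/6=655/198
seg 2: a=5, c=M2/2=-332/99, d=(M3−M2)/(6·1)=10/9, b=Δ2−h2·(2M2+M3)/6=8/33
seg 3: a=3, c=M3/2=-2/99, d=(M4−M3)/(6·3)=85/891, b=Δ3−h3·(2M3+M4)/6=-310/99
seg 4: a=-4, c=M4/2=83/99, d=(M5−M4)/(6·3)=-83/891, b=Δ4−h4·(2M4+M5)/6=-67/99
t_q=9/2 → seg 1, τ=3/2; S=-2+655/198·τ+721/396·τ²+-683/792·τ³=8761/2112

  seg 0: a=-1 b=-853/396 c=0 d=721/3564
  seg 1: a=-2 b=655/198 c=721/396 d=-683/792
  seg 2: a=5 b=8/33 c=-332/99 d=10/9
  seg 3: a=3 b=-310/99 c=-2/99 d=85/891
  seg 4: a=-4 b=-67/99 c=83/99 d=-83/891
S(9/2) = 8761/2112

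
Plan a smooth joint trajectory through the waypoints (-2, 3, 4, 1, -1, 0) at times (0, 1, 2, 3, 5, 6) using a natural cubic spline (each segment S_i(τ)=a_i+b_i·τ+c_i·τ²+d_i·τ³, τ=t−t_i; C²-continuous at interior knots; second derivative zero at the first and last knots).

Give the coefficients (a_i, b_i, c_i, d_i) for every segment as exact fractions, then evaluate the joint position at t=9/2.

  seg 0: a=-2 b=329/57 c=0 d=-44/57
  seg 1: a=3 b=197/57 c=-44/19 d=-8/57
  seg 2: a=4 b=-91/57 c=-52/19 d=4/3
  seg 3: a=1 b=-175/57 c=24/19 d=-13/114
  seg 4: a=-1 b=35/57 c=11/19 d=-11/57
S(9/2) = -349/304

Δ: Δ0=5, Δ1=1, Δ2=-3, Δ3=-1, Δ4=1
row 1: diag=4, rhs=-24; c'=1/4, d'=-6
row 2: denom=4−1·1/4=15/4; d'=(-24−1·-6)/(15/4)=-24/5
row 3: denom=6−1·4/15=86/15; d'=(12−1·-24/5)/(86/15)=126/43
row 4: denom=6−2·15/43=228/43; d'=(12−2·126/43)/(228/43)=22/19
back: M4=22/19
back: M3=126/43−15/43·22/19=48/19
back: M2=-24/5−4/15·48/19=-104/19
back: M1=-6−1/4·-104/19=-88/19
M: M0=0, M1=-88/19, M2=-104/19, M3=48/19, M4=22/19, M5=0
seg 0: a=-2, c=M0/2=0, d=(M1−M0)/(6·1)=-44/57, b=Δ0−h0·(2M0+M1)/6=329/57
seg 1: a=3, c=M1/2=-44/19, d=(M2−M1)/(6·1)=-8/57, b=Δ1−h1·(2M1+M2)/6=197/57
seg 2: a=4, c=M2/2=-52/19, d=(M3−M2)/(6·1)=4/3, b=Δ2−h2·(2M2+M3)/6=-91/57
seg 3: a=1, c=M3/2=24/19, d=(M4−M3)/(6·2)=-13/114, b=Δ3−h3·(2M3+M4)/6=-175/57
seg 4: a=-1, c=M4/2=11/19, d=(M5−M4)/(6·1)=-11/57, b=Δ4−h4·(2M4+M5)/6=35/57
t_q=9/2 → seg 3, τ=3/2; S=1+-175/57·τ+24/19·τ²+-13/114·τ³=-349/304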